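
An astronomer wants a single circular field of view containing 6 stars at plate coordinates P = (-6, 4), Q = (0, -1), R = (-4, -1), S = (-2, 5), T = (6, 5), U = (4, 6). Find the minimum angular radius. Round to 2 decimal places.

The minimum enclosing circle is determined by three boundary points: P, R, T.
Their circumcentre is (5/62, 219/62) with r² = 71485/1922.
The farthest remaining point U is at distance² 41229/1922 ≤ 71485/1922.
r = √(71485/1922) ≈ 6.10.

6.10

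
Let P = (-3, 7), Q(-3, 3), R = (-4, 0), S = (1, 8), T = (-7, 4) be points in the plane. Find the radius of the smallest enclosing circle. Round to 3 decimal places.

The minimum enclosing circle of a finite set is fixed by two of the points (as a diameter) or three (as a circumcircle).
The minimum enclosing circle is determined by three boundary points: R, S, T.
Their circumcentre is (-49/22, 49/11) with r² = 11125/484.
The farthest remaining point P is at distance² 3425/484 ≤ 11125/484.
r = √(11125/484) ≈ 4.794.

4.794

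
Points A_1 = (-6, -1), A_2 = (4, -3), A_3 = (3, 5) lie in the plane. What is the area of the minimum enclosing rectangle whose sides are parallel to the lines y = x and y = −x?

In coordinates u = x + y, v = x − y the rectangle is axis-aligned; the map (x,y)→(u,v) scales areas by 2.
u-values: -7, 1, 8; range = 8 − (-7) = 15.
v-values: -5, 7, -2; range = 7 − (-5) = 12.
Area = (15 × 12) / 2 = 90.

90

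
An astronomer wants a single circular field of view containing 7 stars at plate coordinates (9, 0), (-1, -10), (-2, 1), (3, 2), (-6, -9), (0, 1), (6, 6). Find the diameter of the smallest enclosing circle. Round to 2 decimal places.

19.21

A smallest enclosing disk is always determined by at most three of the input points on its boundary.
The farthest pair is (-6, -9)–(6, 6) with squared distance 369. The circle on this segment as diameter has centre (0, -1.5) and r² = 369/4 = 92.25.
Check (9, 0): distance² to centre = 83.25 ≤ 92.25, so it lies inside.
All remaining points lie in this disk, and no smaller disk contains both endpoints, so this is the minimum enclosing circle.
Diameter = 2r = 2√(92.25) ≈ 19.21.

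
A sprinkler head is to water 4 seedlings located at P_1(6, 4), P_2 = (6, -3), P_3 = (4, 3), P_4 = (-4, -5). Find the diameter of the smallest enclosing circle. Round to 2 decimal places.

13.45

The farthest pair is P_1–P_4 with squared distance 181. The circle on this segment as diameter has centre (1, -0.5) and r² = 181/4 = 45.25.
Check P_2: distance² to centre = 31.25 ≤ 45.25, so it lies inside.
All remaining points lie in this disk, and no smaller disk contains both endpoints, so this is the minimum enclosing circle.
Diameter = 2r = 2√(45.25) ≈ 13.45.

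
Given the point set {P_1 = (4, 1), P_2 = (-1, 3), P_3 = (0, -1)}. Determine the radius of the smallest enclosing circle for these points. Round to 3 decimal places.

Side lengths²: P_1P_2² = 29, P_1P_3² = 20, P_2P_3² = 17.
Since P_1P_2² = 29 < 20 + 17 = 37, the triangle is acute, so the smallest enclosing circle is the circumcircle.
Circumcentre = (23/18, 13/9), r² = 2465/324.
r = √(2465/324) ≈ 2.758.

2.758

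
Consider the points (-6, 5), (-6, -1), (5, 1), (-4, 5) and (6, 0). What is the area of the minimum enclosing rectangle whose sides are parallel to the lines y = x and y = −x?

In coordinates u = x + y, v = x − y the rectangle is axis-aligned; the map (x,y)→(u,v) scales areas by 2.
u-values: -1, -7, 6, 1, 6; range = 6 − (-7) = 13.
v-values: -11, -5, 4, -9, 6; range = 6 − (-11) = 17.
Area = (13 × 17) / 2 = 110.5.

110.5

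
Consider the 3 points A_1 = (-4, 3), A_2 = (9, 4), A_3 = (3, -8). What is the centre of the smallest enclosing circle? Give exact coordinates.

Side lengths²: A_1A_2² = 170, A_1A_3² = 170, A_2A_3² = 180.
Since A_2A_3² = 180 < 170 + 170 = 340, the triangle is acute, so the smallest enclosing circle is the circumcircle.
Circumcentre = (2.8, -0.4), r² = 57.8.
Centre = (2.8, -0.4).

(2.8, -0.4)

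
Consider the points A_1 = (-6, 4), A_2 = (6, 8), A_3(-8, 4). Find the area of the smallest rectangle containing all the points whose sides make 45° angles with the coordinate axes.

In coordinates u = x + y, v = x − y the rectangle is axis-aligned; the map (x,y)→(u,v) scales areas by 2.
u-values: -2, 14, -4; range = 14 − (-4) = 18.
v-values: -10, -2, -12; range = -2 − (-12) = 10.
Area = (18 × 10) / 2 = 90.

90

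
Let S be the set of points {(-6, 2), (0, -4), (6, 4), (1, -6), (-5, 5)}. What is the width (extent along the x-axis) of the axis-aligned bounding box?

max x = 6, min x = -6, so width = 12.

12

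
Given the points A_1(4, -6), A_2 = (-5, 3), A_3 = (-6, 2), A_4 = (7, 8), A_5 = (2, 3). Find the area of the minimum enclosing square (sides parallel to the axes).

196

The bounding box has width 13 and height 14.
An axis-aligned square enclosing the set must have side ≥ max(width, height).
So the minimum side is max(13, 14) = 14.
Area = 14² = 196.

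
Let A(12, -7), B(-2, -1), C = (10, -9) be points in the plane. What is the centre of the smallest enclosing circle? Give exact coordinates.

Side lengths²: AB² = 232, AC² = 8, BC² = 208.
Since AB² = 232 ≥ 208 + 8 = 216, the angle opposite AB is not acute, so the smallest enclosing circle has AB as diameter.
Centre = midpoint of AB = (5, -4), r² = 232/4 = 58.
Centre = (5, -4).

(5, -4)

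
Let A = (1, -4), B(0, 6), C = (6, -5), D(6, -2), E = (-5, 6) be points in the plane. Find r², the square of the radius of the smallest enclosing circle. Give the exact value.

A smallest enclosing disk is always determined by at most three of the input points on its boundary.
The farthest pair is C–E with squared distance 242. The circle on this segment as diameter has centre (0.5, 0.5) and r² = 242/4 = 60.5.
Check A: distance² to centre = 20.5 ≤ 60.5, so it lies inside.
All remaining points lie in this disk, and no smaller disk contains both endpoints, so this is the minimum enclosing circle.

60.5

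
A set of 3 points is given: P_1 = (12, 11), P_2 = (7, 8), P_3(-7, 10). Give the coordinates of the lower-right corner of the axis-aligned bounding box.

(12, 8)

x-range [-7, 12], y-range [8, 11].
The lower-right corner is (12, 8).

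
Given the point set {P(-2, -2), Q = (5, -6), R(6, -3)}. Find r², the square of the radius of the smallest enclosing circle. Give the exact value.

16.9

Side lengths²: PQ² = 65, PR² = 65, QR² = 10.
Since PR² = 65 < 65 + 10 = 75, the triangle is acute, so the smallest enclosing circle is the circumcircle.
Circumcentre = (1.9, -3.3), r² = 16.9.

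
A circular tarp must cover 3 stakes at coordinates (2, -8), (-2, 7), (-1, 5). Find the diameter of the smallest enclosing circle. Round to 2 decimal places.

15.52

Call the three points A, B, C in the order given.
Side lengths²: AB² = 241, AC² = 178, BC² = 5.
Since AB² = 241 ≥ 178 + 5 = 183, the angle opposite AB is not acute, so the smallest enclosing circle has AB as diameter.
Centre = midpoint of AB = (0, -0.5), r² = 241/4 = 60.25.
Diameter = 2r = 2√(60.25) ≈ 15.52.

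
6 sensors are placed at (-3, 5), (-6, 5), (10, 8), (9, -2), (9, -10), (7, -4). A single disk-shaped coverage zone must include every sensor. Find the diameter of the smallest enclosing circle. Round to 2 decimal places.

By Welzl's lemma the MEC is supported by two points (diametrically opposite) or three points (on a circumcircle).
The minimum enclosing circle is determined by three boundary points: (-6, 5), (10, 8), (9, -10).
Their circumcentre is (127/38, -25/38) with r² = 86125/722.
The farthest remaining point (-3, 5) is at distance² 52153/722 ≤ 86125/722.
Diameter = 2r = 2√(86125/722) ≈ 21.84.

21.84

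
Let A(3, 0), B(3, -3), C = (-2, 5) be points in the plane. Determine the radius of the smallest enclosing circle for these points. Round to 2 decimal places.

Side lengths²: AB² = 9, AC² = 50, BC² = 89.
Since BC² = 89 ≥ 50 + 9 = 59, the angle opposite BC is not acute, so the smallest enclosing circle has BC as diameter.
Centre = midpoint of BC = (0.5, 1), r² = 89/4 = 22.25.
r = √(22.25) ≈ 4.72.

4.72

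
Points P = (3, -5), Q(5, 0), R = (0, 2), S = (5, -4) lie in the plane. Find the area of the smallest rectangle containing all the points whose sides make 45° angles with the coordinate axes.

In coordinates u = x + y, v = x − y the rectangle is axis-aligned; the map (x,y)→(u,v) scales areas by 2.
u-values: -2, 5, 2, 1; range = 5 − (-2) = 7.
v-values: 8, 5, -2, 9; range = 9 − (-2) = 11.
Area = (7 × 11) / 2 = 38.5.

38.5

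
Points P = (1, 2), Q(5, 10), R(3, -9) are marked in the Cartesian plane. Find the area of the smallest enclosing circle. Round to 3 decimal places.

Side lengths²: PQ² = 80, PR² = 125, QR² = 365.
Since QR² = 365 ≥ 125 + 80 = 205, the angle opposite QR is not acute, so the smallest enclosing circle has QR as diameter.
Centre = midpoint of QR = (4, 0.5), r² = 365/4 = 91.25.
Area = π·r² = π·91.25 ≈ 286.670.

286.670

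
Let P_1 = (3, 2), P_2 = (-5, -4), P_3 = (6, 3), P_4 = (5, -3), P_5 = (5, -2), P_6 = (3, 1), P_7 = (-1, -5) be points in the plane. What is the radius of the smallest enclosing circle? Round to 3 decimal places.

6.519

The minimum enclosing circle of a finite set is fixed by two of the points (as a diameter) or three (as a circumcircle).
The farthest pair is P_2–P_3 with squared distance 170. The circle on this segment as diameter has centre (0.5, -0.5) and r² = 170/4 = 42.5.
Check P_1: distance² to centre = 12.5 ≤ 42.5, so it lies inside.
All remaining points lie in this disk, and no smaller disk contains both endpoints, so this is the minimum enclosing circle.
r = √(42.5) ≈ 6.519.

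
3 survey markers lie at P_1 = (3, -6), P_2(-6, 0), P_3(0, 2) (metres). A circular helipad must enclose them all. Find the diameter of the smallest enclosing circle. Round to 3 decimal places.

10.817

Side lengths²: P_1P_2² = 117, P_1P_3² = 73, P_2P_3² = 40.
Since P_1P_2² = 117 ≥ 73 + 40 = 113, the angle opposite P_1P_2 is not acute, so the smallest enclosing circle has P_1P_2 as diameter.
Centre = midpoint of P_1P_2 = (-1.5, -3), r² = 117/4 = 29.25.
Diameter = 2r = 2√(29.25) ≈ 10.817.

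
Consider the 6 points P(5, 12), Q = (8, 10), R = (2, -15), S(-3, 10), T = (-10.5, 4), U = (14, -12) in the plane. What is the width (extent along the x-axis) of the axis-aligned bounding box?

24.5

max x = 14, min x = -10.5, so width = 24.5.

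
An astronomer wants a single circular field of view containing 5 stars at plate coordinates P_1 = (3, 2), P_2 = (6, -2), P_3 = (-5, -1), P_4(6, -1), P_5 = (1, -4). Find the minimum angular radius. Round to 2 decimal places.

5.52

The farthest pair is P_2–P_3 with squared distance 122. The circle on this segment as diameter has centre (0.5, -1.5) and r² = 122/4 = 30.5.
Check P_1: distance² to centre = 18.5 ≤ 30.5, so it lies inside.
All remaining points lie in this disk, and no smaller disk contains both endpoints, so this is the minimum enclosing circle.
r = √(30.5) ≈ 5.52.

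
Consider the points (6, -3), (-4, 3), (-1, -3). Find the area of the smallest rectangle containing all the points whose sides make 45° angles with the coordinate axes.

56

In coordinates u = x + y, v = x − y the rectangle is axis-aligned; the map (x,y)→(u,v) scales areas by 2.
u-values: 3, -1, -4; range = 3 − (-4) = 7.
v-values: 9, -7, 2; range = 9 − (-7) = 16.
Area = (7 × 16) / 2 = 56.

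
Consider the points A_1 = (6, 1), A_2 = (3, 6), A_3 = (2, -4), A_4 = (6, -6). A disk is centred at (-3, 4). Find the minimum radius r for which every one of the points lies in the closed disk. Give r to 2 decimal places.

The required radius is the distance from (-3, 4) to the farthest point.
Squared distances: 90, 40, 89, 181.
Maximum is 181, attained at A_4.
r = √181 ≈ 13.45.

13.45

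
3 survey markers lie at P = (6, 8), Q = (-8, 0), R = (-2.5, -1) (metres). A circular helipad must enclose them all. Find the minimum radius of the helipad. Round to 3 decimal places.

8.062

Side lengths²: PQ² = 260, PR² = 153.25, QR² = 31.25.
Since PQ² = 260 ≥ 153.25 + 31.25 = 184.5, the angle opposite PQ is not acute, so the smallest enclosing circle has PQ as diameter.
Centre = midpoint of PQ = (-1, 4), r² = 260/4 = 65.
r = √65 ≈ 8.062.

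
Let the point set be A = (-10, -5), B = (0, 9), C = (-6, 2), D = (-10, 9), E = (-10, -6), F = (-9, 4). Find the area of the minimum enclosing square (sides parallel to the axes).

225

The bounding box has width 10 and height 15.
An axis-aligned square enclosing the set must have side ≥ max(width, height).
So the minimum side is max(10, 15) = 15.
Area = 15² = 225.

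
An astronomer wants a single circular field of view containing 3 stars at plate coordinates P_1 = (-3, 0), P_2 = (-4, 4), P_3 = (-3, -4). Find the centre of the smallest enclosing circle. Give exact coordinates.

(-3.5, 0)

Side lengths²: P_1P_2² = 17, P_1P_3² = 16, P_2P_3² = 65.
Since P_2P_3² = 65 ≥ 17 + 16 = 33, the angle opposite P_2P_3 is not acute, so the smallest enclosing circle has P_2P_3 as diameter.
Centre = midpoint of P_2P_3 = (-3.5, 0), r² = 65/4 = 16.25.
Centre = (-3.5, 0).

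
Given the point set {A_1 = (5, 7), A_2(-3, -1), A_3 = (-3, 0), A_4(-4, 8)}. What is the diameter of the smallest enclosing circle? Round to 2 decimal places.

11.60

The minimum enclosing circle of a finite set is fixed by two of the points (as a diameter) or three (as a circumcircle).
The minimum enclosing circle is determined by three boundary points: A_1, A_2, A_4.
Their circumcentre is (0.1, 3.9) with r² = 33.62.
The farthest remaining point A_3 is at distance² 24.82 ≤ 33.62.
Diameter = 2r = 2√(33.62) ≈ 11.60.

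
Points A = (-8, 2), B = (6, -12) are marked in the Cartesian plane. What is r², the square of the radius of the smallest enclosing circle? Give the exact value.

98

The smallest circle enclosing two points has them as diameter endpoints.
Centre = midpoint = (-1, -5); r² = |AB|²/4 = 392/4 = 98.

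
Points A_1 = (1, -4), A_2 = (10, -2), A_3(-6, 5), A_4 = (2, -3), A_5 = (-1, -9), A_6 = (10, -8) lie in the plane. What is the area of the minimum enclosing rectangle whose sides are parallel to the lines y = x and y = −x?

In coordinates u = x + y, v = x − y the rectangle is axis-aligned; the map (x,y)→(u,v) scales areas by 2.
u-values: -3, 8, -1, -1, -10, 2; range = 8 − (-10) = 18.
v-values: 5, 12, -11, 5, 8, 18; range = 18 − (-11) = 29.
Area = (18 × 29) / 2 = 261.

261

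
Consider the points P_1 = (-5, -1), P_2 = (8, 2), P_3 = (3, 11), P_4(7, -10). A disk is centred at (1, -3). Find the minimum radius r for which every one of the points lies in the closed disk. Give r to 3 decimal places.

14.142

The required radius is the distance from (1, -3) to the farthest point.
Squared distances: 40, 74, 200, 85.
Maximum is 200, attained at P_3.
r = √200 ≈ 14.142.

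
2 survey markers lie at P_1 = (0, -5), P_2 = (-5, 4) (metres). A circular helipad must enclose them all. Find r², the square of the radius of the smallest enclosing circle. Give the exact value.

The smallest circle enclosing two points has them as diameter endpoints.
Centre = midpoint = (-2.5, -0.5); r² = |P_1P_2|²/4 = 106/4 = 26.5.

26.5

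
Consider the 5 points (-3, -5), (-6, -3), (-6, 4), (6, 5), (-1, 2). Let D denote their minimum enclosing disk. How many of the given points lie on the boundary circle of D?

The minimum enclosing circle of a finite set is fixed by two of the points (as a diameter) or three (as a circumcircle).
The farthest pair is (-6, -3)–(6, 5) with squared distance 208. The circle on this segment as diameter has centre (0, 1) and r² = 208/4 = 52.
Check (-3, -5): distance² to centre = 45 ≤ 52, so it lies inside.
All remaining points lie in this disk, and no smaller disk contains both endpoints, so this is the minimum enclosing circle.
The points at distance exactly r from the centre are (-6, -3), (6, 5) — 2 points.

2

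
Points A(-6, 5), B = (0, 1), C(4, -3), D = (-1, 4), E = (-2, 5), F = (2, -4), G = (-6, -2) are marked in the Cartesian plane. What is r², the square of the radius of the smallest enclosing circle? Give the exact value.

A smallest enclosing disk is always determined by at most three of the input points on its boundary.
The farthest pair is A–C with squared distance 164. The circle on this segment as diameter has centre (-1, 1) and r² = 164/4 = 41.
Check B: distance² to centre = 1 ≤ 41, so it lies inside.
All remaining points lie in this disk, and no smaller disk contains both endpoints, so this is the minimum enclosing circle.

41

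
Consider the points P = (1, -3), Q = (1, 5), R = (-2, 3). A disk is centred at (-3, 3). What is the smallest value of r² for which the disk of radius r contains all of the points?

The required radius is the distance from (-3, 3) to the farthest point.
Squared distances: 52, 20, 1.
Maximum is 52, attained at P.

52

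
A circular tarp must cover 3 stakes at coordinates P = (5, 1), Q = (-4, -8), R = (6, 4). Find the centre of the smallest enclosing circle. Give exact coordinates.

(1, -2)

Side lengths²: PQ² = 162, PR² = 10, QR² = 244.
Since QR² = 244 ≥ 162 + 10 = 172, the angle opposite QR is not acute, so the smallest enclosing circle has QR as diameter.
Centre = midpoint of QR = (1, -2), r² = 244/4 = 61.
Centre = (1, -2).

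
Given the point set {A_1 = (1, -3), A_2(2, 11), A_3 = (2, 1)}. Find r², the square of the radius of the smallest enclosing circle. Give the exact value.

Side lengths²: A_1A_2² = 197, A_1A_3² = 17, A_2A_3² = 100.
Since A_1A_2² = 197 ≥ 100 + 17 = 117, the angle opposite A_1A_2 is not acute, so the smallest enclosing circle has A_1A_2 as diameter.
Centre = midpoint of A_1A_2 = (1.5, 4), r² = 197/4 = 49.25.

49.25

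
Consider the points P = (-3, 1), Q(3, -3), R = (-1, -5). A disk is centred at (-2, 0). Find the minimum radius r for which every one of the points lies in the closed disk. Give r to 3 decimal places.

5.831

The required radius is the distance from (-2, 0) to the farthest point.
Squared distances: 2, 34, 26.
Maximum is 34, attained at Q.
r = √34 ≈ 5.831.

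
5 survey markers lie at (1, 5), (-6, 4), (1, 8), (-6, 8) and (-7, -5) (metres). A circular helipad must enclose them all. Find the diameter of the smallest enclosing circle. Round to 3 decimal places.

15.264

The farthest pair is (1, 8)–(-7, -5) with squared distance 233. The circle on this segment as diameter has centre (-3, 1.5) and r² = 233/4 = 58.25.
Check (1, 5): distance² to centre = 28.25 ≤ 58.25, so it lies inside.
All remaining points lie in this disk, and no smaller disk contains both endpoints, so this is the minimum enclosing circle.
Diameter = 2r = 2√(58.25) ≈ 15.264.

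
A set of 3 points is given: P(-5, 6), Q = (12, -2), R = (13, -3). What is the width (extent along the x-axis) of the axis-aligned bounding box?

18

max x = 13, min x = -5, so width = 18.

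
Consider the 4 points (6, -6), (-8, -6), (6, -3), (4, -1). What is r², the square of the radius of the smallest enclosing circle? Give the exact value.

51.25

The minimum enclosing circle of a finite set is fixed by two of the points (as a diameter) or three (as a circumcircle).
The farthest pair is (-8, -6)–(6, -3) with squared distance 205. The circle on this segment as diameter has centre (-1, -4.5) and r² = 205/4 = 51.25.
Check (6, -6): distance² to centre = 51.25 ≤ 51.25, so it lies inside.
All remaining points lie in this disk, and no smaller disk contains both endpoints, so this is the minimum enclosing circle.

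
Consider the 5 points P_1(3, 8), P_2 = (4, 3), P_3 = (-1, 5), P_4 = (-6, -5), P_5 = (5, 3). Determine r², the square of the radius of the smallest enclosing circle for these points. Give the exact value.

62.5

The minimum enclosing circle of a finite set is fixed by two of the points (as a diameter) or three (as a circumcircle).
The farthest pair is P_1–P_4 with squared distance 250. The circle on this segment as diameter has centre (-1.5, 1.5) and r² = 250/4 = 62.5.
Check P_2: distance² to centre = 32.5 ≤ 62.5, so it lies inside.
All remaining points lie in this disk, and no smaller disk contains both endpoints, so this is the minimum enclosing circle.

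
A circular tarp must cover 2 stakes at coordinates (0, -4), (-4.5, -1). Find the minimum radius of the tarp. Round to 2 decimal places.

The smallest circle enclosing two points has them as diameter endpoints.
Centre = midpoint = (-2.25, -2.5); r² = |(0, -4)−(-4.5, -1)|²/4 = 29.25/4 = 7.3125.
r = √(7.3125) ≈ 2.70.

2.70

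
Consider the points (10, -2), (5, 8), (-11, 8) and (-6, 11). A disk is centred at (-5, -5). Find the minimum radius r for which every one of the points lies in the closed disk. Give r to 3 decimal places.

16.401

The required radius is the distance from (-5, -5) to the farthest point.
Squared distances: 234, 269, 205, 257.
Maximum is 269, attained at (5, 8).
r = √269 ≈ 16.401.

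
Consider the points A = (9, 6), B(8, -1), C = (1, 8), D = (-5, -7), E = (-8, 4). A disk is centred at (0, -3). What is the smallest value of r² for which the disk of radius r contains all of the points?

The required radius is the distance from (0, -3) to the farthest point.
Squared distances: 162, 68, 122, 41, 113.
Maximum is 162, attained at A.

162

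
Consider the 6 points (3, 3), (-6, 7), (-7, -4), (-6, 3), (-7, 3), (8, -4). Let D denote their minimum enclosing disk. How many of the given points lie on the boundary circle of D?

3

The minimum enclosing circle of a finite set is fixed by two of the points (as a diameter) or three (as a circumcircle).
The minimum enclosing circle is determined by three boundary points: (-6, 7), (-7, -4), (8, -4).
Their circumcentre is (0.5, 19/22) with r² = 19337/242.
The farthest remaining point (-7, 3) is at distance² 14717/242 ≤ 19337/242.
The points at distance exactly r from the centre are (-6, 7), (-7, -4), (8, -4) — 3 points.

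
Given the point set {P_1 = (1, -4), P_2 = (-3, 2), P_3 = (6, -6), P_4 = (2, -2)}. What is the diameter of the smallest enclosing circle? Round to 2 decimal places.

The minimum enclosing circle of a finite set is fixed by two of the points (as a diameter) or three (as a circumcircle).
The farthest pair is P_2–P_3 with squared distance 145. The circle on this segment as diameter has centre (1.5, -2) and r² = 145/4 = 36.25.
Check P_1: distance² to centre = 4.25 ≤ 36.25, so it lies inside.
All remaining points lie in this disk, and no smaller disk contains both endpoints, so this is the minimum enclosing circle.
Diameter = 2r = 2√(36.25) ≈ 12.04.

12.04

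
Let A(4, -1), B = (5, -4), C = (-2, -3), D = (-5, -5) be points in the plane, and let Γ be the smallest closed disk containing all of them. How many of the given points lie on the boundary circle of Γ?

3

By Welzl's lemma the MEC is supported by two points (diametrically opposite) or three points (on a circumcircle).
The minimum enclosing circle is determined by three boundary points: A, B, D.
Their circumcentre is (-3/62, -249/62) with r² = 48985/1922.
The farthest remaining point C is at distance² 9305/1922 ≤ 48985/1922.
The points at distance exactly r from the centre are A, B, D — 3 points.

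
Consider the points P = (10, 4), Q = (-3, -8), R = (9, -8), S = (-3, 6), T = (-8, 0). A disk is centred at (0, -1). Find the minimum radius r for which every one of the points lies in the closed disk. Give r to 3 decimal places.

The required radius is the distance from (0, -1) to the farthest point.
Squared distances: 125, 58, 130, 58, 65.
Maximum is 130, attained at R.
r = √130 ≈ 11.402.

11.402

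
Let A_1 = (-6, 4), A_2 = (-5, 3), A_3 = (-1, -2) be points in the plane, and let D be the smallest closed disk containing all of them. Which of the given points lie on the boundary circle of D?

Side lengths²: A_1A_2² = 2, A_1A_3² = 61, A_2A_3² = 41.
Since A_1A_3² = 61 ≥ 41 + 2 = 43, the angle opposite A_1A_3 is not acute, so the smallest enclosing circle has A_1A_3 as diameter.
Centre = midpoint of A_1A_3 = (-3.5, 1), r² = 61/4 = 15.25.
The points at distance exactly r from the centre are A_1, A_3 — 2 points.

A_1, A_3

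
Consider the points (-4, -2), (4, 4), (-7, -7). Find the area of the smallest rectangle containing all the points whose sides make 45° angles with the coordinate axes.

22

In coordinates u = x + y, v = x − y the rectangle is axis-aligned; the map (x,y)→(u,v) scales areas by 2.
u-values: -6, 8, -14; range = 8 − (-14) = 22.
v-values: -2, 0, 0; range = 0 − (-2) = 2.
Area = (22 × 2) / 2 = 22.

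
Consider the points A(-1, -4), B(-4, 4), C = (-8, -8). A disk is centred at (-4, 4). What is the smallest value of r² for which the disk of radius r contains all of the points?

The required radius is the distance from (-4, 4) to the farthest point.
Squared distances: 73, 0, 160.
Maximum is 160, attained at C.

160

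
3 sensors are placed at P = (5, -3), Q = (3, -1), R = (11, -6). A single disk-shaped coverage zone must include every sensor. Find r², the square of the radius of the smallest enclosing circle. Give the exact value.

Side lengths²: PQ² = 8, PR² = 45, QR² = 89.
Since QR² = 89 ≥ 45 + 8 = 53, the angle opposite QR is not acute, so the smallest enclosing circle has QR as diameter.
Centre = midpoint of QR = (7, -3.5), r² = 89/4 = 22.25.

22.25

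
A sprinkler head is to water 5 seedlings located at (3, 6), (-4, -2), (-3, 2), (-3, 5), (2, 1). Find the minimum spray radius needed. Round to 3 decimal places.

A smallest enclosing disk is always determined by at most three of the input points on its boundary.
The farthest pair is (3, 6)–(-4, -2) with squared distance 113. The circle on this segment as diameter has centre (-0.5, 2) and r² = 113/4 = 28.25.
Check (-3, 2): distance² to centre = 6.25 ≤ 28.25, so it lies inside.
All remaining points lie in this disk, and no smaller disk contains both endpoints, so this is the minimum enclosing circle.
r = √(28.25) ≈ 5.315.

5.315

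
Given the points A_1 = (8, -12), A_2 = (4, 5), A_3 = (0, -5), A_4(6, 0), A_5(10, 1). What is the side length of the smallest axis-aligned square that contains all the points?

The bounding box has width 10 and height 17.
An axis-aligned square enclosing the set must have side ≥ max(width, height).
So the minimum side is max(10, 17) = 17.

17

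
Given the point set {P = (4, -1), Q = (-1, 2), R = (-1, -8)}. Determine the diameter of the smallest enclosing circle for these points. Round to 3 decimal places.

Side lengths²: PQ² = 34, PR² = 74, QR² = 100.
Since QR² = 100 < 74 + 34 = 108, the triangle is acute, so the smallest enclosing circle is the circumcircle.
Circumcentre = (-0.6, -3), r² = 25.16.
Diameter = 2r = 2√(25.16) ≈ 10.032.

10.032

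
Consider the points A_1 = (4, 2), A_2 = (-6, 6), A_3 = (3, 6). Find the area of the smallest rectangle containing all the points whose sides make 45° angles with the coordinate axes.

In coordinates u = x + y, v = x − y the rectangle is axis-aligned; the map (x,y)→(u,v) scales areas by 2.
u-values: 6, 0, 9; range = 9 − 0 = 9.
v-values: 2, -12, -3; range = 2 − (-12) = 14.
Area = (9 × 14) / 2 = 63.

63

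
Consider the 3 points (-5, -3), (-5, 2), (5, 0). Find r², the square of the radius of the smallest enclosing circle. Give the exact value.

Call the three points A, B, C in the order given.
Side lengths²: AB² = 25, AC² = 109, BC² = 104.
Since AC² = 109 < 104 + 25 = 129, the triangle is acute, so the smallest enclosing circle is the circumcircle.
Circumcentre = (-0.3, -0.5), r² = 28.34.

28.34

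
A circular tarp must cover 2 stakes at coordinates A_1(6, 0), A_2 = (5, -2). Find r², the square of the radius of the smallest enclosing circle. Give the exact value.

1.25

The smallest circle enclosing two points has them as diameter endpoints.
Centre = midpoint = (5.5, -1); r² = |A_1A_2|²/4 = 5/4 = 1.25.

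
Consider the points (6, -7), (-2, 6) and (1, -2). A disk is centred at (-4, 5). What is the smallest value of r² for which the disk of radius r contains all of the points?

The required radius is the distance from (-4, 5) to the farthest point.
Squared distances: 244, 5, 74.
Maximum is 244, attained at (6, -7).

244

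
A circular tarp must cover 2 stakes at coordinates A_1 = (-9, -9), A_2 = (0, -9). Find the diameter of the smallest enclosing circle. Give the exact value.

9

The smallest circle enclosing two points has them as diameter endpoints.
Centre = midpoint = (-4.5, -9); r² = |A_1A_2|²/4 = 81/4 = 20.25.
Diameter = 2r = 2√(20.25) = 9.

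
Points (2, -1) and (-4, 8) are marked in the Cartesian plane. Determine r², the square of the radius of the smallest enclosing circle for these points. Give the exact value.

29.25

The smallest circle enclosing two points has them as diameter endpoints.
Centre = midpoint = (-1, 3.5); r² = |(2, -1)−(-4, 8)|²/4 = 117/4 = 29.25.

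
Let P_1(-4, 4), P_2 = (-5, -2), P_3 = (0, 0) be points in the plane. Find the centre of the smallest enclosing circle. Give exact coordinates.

(-45/14, 11/14)

Side lengths²: P_1P_2² = 37, P_1P_3² = 32, P_2P_3² = 29.
Since P_1P_2² = 37 < 32 + 29 = 61, the triangle is acute, so the smallest enclosing circle is the circumcircle.
Circumcentre = (-45/14, 11/14), r² = 1073/98.
Centre = (-45/14, 11/14).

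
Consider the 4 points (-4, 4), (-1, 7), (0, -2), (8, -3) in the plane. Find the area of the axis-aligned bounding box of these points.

120

x ranges over [-4, 8], width 12.
y ranges over [-3, 7], height 10.
Area = 12 × 10 = 120.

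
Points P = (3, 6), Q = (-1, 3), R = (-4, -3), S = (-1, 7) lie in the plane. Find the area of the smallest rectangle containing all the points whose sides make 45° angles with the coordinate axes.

56

In coordinates u = x + y, v = x − y the rectangle is axis-aligned; the map (x,y)→(u,v) scales areas by 2.
u-values: 9, 2, -7, 6; range = 9 − (-7) = 16.
v-values: -3, -4, -1, -8; range = -1 − (-8) = 7.
Area = (16 × 7) / 2 = 56.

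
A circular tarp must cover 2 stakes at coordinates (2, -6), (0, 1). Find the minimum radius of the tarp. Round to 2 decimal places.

3.64

The smallest circle enclosing two points has them as diameter endpoints.
Centre = midpoint = (1, -2.5); r² = |(2, -6)−(0, 1)|²/4 = 53/4 = 13.25.
r = √(13.25) ≈ 3.64.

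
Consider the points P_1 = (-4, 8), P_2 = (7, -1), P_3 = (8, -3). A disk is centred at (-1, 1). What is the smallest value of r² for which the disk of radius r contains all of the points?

The required radius is the distance from (-1, 1) to the farthest point.
Squared distances: 58, 68, 97.
Maximum is 97, attained at P_3.

97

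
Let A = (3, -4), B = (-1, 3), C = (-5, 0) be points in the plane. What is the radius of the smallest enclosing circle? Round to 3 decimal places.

Side lengths²: AB² = 65, AC² = 80, BC² = 25.
Since AC² = 80 < 65 + 25 = 90, the triangle is acute, so the smallest enclosing circle is the circumcircle.
Circumcentre = (-0.75, -1.5), r² = 20.3125.
r = √(20.3125) ≈ 4.507.

4.507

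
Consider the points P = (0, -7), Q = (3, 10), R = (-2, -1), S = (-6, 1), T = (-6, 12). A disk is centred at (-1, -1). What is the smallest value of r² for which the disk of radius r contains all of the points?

The required radius is the distance from (-1, -1) to the farthest point.
Squared distances: 37, 137, 1, 29, 194.
Maximum is 194, attained at T.

194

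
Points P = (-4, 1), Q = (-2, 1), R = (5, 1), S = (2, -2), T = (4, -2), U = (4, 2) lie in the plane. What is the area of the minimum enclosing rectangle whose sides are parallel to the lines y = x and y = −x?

In coordinates u = x + y, v = x − y the rectangle is axis-aligned; the map (x,y)→(u,v) scales areas by 2.
u-values: -3, -1, 6, 0, 2, 6; range = 6 − (-3) = 9.
v-values: -5, -3, 4, 4, 6, 2; range = 6 − (-5) = 11.
Area = (9 × 11) / 2 = 49.5.

49.5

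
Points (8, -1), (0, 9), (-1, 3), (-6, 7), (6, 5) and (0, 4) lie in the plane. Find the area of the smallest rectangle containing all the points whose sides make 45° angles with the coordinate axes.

In coordinates u = x + y, v = x − y the rectangle is axis-aligned; the map (x,y)→(u,v) scales areas by 2.
u-values: 7, 9, 2, 1, 11, 4; range = 11 − 1 = 10.
v-values: 9, -9, -4, -13, 1, -4; range = 9 − (-13) = 22.
Area = (10 × 22) / 2 = 110.

110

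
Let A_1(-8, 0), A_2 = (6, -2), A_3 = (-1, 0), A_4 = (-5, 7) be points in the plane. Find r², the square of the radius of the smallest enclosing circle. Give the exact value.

73225/1352

A smallest enclosing disk is always determined by at most three of the input points on its boundary.
The minimum enclosing circle is determined by three boundary points: A_1, A_2, A_4.
Their circumcentre is (-37/52, 53/52) with r² = 73225/1352.
The farthest remaining point A_3 is at distance² 1517/1352 ≤ 73225/1352.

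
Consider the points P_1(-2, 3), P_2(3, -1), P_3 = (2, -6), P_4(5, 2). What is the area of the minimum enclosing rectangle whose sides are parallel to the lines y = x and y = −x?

In coordinates u = x + y, v = x − y the rectangle is axis-aligned; the map (x,y)→(u,v) scales areas by 2.
u-values: 1, 2, -4, 7; range = 7 − (-4) = 11.
v-values: -5, 4, 8, 3; range = 8 − (-5) = 13.
Area = (11 × 13) / 2 = 71.5.

71.5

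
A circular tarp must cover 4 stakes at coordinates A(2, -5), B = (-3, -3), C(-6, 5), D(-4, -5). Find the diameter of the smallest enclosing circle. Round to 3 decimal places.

12.806

The farthest pair is A–C with squared distance 164. The circle on this segment as diameter has centre (-2, 0) and r² = 164/4 = 41.
Check B: distance² to centre = 10 ≤ 41, so it lies inside.
All remaining points lie in this disk, and no smaller disk contains both endpoints, so this is the minimum enclosing circle.
Diameter = 2r = 2√41 ≈ 12.806.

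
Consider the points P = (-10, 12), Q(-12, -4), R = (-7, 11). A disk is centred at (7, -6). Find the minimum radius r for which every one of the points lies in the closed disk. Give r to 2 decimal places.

24.76

The required radius is the distance from (7, -6) to the farthest point.
Squared distances: 613, 365, 485.
Maximum is 613, attained at P.
r = √613 ≈ 24.76.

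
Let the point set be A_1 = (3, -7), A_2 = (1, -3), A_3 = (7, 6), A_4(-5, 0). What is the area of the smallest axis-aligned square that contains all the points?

169

The bounding box has width 12 and height 13.
An axis-aligned square enclosing the set must have side ≥ max(width, height).
So the minimum side is max(12, 13) = 13.
Area = 13² = 169.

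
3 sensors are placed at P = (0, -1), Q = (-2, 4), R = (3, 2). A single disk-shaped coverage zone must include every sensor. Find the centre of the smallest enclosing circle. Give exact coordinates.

Side lengths²: PQ² = 29, PR² = 18, QR² = 29.
Since QR² = 29 < 29 + 18 = 47, the triangle is acute, so the smallest enclosing circle is the circumcircle.
Circumcentre = (1/14, 27/14), r² = 841/98.
Centre = (1/14, 27/14).

(1/14, 27/14)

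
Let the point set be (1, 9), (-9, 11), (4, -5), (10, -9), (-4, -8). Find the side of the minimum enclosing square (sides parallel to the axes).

The bounding box has width 19 and height 20.
An axis-aligned square enclosing the set must have side ≥ max(width, height).
So the minimum side is max(19, 20) = 20.

20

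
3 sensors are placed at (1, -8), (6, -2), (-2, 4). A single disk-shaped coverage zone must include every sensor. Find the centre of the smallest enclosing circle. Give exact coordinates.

Call the three points A, B, C in the order given.
Side lengths²: AB² = 61, AC² = 153, BC² = 100.
Since AC² = 153 < 100 + 61 = 161, the triangle is acute, so the smallest enclosing circle is the circumcircle.
Circumcentre = (-5/26, -25/13), r² = 25925/676.
Centre = (-5/26, -25/13).

(-5/26, -25/13)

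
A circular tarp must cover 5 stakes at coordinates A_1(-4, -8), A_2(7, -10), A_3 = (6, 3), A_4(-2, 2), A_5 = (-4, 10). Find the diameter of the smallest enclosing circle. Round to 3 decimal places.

The farthest pair is A_2–A_5 with squared distance 521. The circle on this segment as diameter has centre (1.5, 0) and r² = 521/4 = 130.25.
Check A_1: distance² to centre = 94.25 ≤ 130.25, so it lies inside.
All remaining points lie in this disk, and no smaller disk contains both endpoints, so this is the minimum enclosing circle.
Diameter = 2r = 2√(130.25) ≈ 22.825.

22.825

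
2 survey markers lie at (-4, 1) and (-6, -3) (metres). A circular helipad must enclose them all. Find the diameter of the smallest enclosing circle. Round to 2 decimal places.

The smallest circle enclosing two points has them as diameter endpoints.
Centre = midpoint = (-5, -1); r² = |(-4, 1)−(-6, -3)|²/4 = 20/4 = 5.
Diameter = 2r = 2√5 ≈ 4.47.

4.47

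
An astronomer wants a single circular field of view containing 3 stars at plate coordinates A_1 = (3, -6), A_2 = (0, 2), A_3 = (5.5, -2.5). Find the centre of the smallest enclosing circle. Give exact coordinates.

(1.5, -2)

Side lengths²: A_1A_2² = 73, A_1A_3² = 18.5, A_2A_3² = 50.5.
Since A_1A_2² = 73 ≥ 50.5 + 18.5 = 69, the angle opposite A_1A_2 is not acute, so the smallest enclosing circle has A_1A_2 as diameter.
Centre = midpoint of A_1A_2 = (1.5, -2), r² = 73/4 = 18.25.
Centre = (1.5, -2).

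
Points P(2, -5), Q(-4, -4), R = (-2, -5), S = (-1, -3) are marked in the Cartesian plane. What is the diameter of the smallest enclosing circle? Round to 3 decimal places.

6.083

By Welzl's lemma the MEC is supported by two points (diametrically opposite) or three points (on a circumcircle).
The farthest pair is P–Q with squared distance 37. The circle on this segment as diameter has centre (-1, -4.5) and r² = 37/4 = 9.25.
Check R: distance² to centre = 1.25 ≤ 9.25, so it lies inside.
All remaining points lie in this disk, and no smaller disk contains both endpoints, so this is the minimum enclosing circle.
Diameter = 2r = 2√(9.25) ≈ 6.083.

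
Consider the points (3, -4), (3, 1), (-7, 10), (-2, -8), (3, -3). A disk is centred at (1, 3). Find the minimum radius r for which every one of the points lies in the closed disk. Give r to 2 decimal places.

11.40

The required radius is the distance from (1, 3) to the farthest point.
Squared distances: 53, 8, 113, 130, 40.
Maximum is 130, attained at (-2, -8).
r = √130 ≈ 11.40.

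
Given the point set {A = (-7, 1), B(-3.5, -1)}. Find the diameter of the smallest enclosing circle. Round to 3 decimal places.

The smallest circle enclosing two points has them as diameter endpoints.
Centre = midpoint = (-5.25, 0); r² = |AB|²/4 = 16.25/4 = 4.0625.
Diameter = 2r = 2√(4.0625) ≈ 4.031.

4.031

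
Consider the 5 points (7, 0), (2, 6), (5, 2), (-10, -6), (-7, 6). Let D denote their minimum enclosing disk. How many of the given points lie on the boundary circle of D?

The minimum enclosing circle is determined by three boundary points: (7, 0), (-10, -6), (-7, 6).
Their circumcentre is (-123/62, -101/62) with r² = 160225/1922.
The farthest remaining point (2, 6) is at distance² 142369/1922 ≤ 160225/1922.
The points at distance exactly r from the centre are (7, 0), (-10, -6), (-7, 6) — 3 points.

3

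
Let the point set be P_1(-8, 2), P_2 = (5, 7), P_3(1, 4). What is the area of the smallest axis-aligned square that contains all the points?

The bounding box has width 13 and height 5.
An axis-aligned square enclosing the set must have side ≥ max(width, height).
So the minimum side is max(13, 5) = 13.
Area = 13² = 169.

169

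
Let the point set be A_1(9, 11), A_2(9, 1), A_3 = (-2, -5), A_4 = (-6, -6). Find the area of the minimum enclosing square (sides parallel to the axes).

289

The bounding box has width 15 and height 17.
An axis-aligned square enclosing the set must have side ≥ max(width, height).
So the minimum side is max(15, 17) = 17.
Area = 17² = 289.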